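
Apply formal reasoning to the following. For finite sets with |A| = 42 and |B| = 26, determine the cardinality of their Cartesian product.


The Cartesian product A x B contains all ordered pairs (a, b).
|A x B| = |A| * |B| = 42 * 26 = 1092

1092


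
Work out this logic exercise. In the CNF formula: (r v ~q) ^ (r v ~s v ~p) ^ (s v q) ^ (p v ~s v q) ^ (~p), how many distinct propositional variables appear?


Identify each variable that appears in the formula.
Variables found: p, q, r, s
Count = 4

4


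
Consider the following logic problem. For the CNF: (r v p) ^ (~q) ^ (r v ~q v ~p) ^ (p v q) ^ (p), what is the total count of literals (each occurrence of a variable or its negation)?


Counting literals in each clause:
Clause 1: 2 literal(s)
Clause 2: 1 literal(s)
Clause 3: 3 literal(s)
Clause 4: 2 literal(s)
Clause 5: 1 literal(s)
Total = 9

9


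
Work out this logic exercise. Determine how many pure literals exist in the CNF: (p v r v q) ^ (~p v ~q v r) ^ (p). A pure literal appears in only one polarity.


Check each variable for pure literal status:
p: mixed (not pure)
q: mixed (not pure)
r: pure positive
Pure literal count = 1

1


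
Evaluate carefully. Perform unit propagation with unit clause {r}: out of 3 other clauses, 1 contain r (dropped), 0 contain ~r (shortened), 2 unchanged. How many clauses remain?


Satisfied (removed): 1
Shortened (remain): 0
Unchanged (remain): 2
Remaining = 0 + 2 = 2

2


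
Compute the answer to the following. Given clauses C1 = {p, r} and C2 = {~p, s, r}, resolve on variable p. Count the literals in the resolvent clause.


Remove p from C1 and ~p from C2.
C1 remainder: {r}
C2 remainder: {s, r}
Union (resolvent): {r, s}
Resolvent has 2 literal(s).

2


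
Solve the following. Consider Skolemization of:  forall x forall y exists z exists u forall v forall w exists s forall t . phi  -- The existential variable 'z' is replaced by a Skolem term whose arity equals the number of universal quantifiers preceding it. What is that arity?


Quantifier prefix: forall x forall y exists z exists u forall v forall w exists s forall t
'z' is existentially quantified at position 3.
Universal variables preceding it: x, y
Skolem function arity = 2

2


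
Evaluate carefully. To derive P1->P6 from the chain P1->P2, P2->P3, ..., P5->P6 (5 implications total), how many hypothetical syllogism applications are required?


With 5 implications in a chain connecting 6 propositions:
P1->P2, P2->P3, ..., P5->P6
Steps needed = (number of implications) - 1 = 5 - 1 = 4

4


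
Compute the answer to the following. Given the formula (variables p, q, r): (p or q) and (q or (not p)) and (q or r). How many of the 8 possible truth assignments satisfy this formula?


Evaluate all 8 assignments for p, q, r:
p=0, q=0, r=0: 0
p=0, q=0, r=1: 0
p=0, q=1, r=0: 1
p=0, q=1, r=1: 1
p=1, q=0, r=0: 0
p=1, q=0, r=1: 0
p=1, q=1, r=0: 1
p=1, q=1, r=1: 1
Satisfying count = 4

4


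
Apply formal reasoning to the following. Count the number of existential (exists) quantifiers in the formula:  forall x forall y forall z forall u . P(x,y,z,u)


Quantifier prefix: forall x forall y forall z forall u
Mark each quantifier type:
  U U U U
Universal count = 4, Existential count = 0
Asked for existential (exists) quantifiers: 0

0


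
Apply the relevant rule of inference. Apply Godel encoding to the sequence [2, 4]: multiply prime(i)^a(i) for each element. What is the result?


Encode each element as an exponent of the corresponding prime:
  2^2 = 4
  3^4 = 81
Product = 4 * 81 = 324

324


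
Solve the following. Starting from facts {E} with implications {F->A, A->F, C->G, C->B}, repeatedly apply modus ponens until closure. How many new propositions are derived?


Initial facts: {E}
Apply modus ponens to closure:
  (no implication fires)
Final known: {E}
New propositions: {(none)}
Count = 0

0


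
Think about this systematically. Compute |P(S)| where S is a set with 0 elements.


The power set of a set with n elements has 2^n elements.
|P(S)| = 2^0 = 1

1


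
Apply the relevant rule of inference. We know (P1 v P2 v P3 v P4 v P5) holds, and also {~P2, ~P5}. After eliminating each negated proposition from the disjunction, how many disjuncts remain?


Original disjuncts (5): P1, P2, P3, P4, P5
Negated (eliminate): ~P2, ~P5
Remaining disjuncts: P1, P3, P4
Count = 5 - 2 = 3

3


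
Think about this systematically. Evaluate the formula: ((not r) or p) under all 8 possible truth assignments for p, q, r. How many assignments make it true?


Check all 8 assignments:
p=0, q=0, r=0: 1
p=0, q=0, r=1: 0
p=0, q=1, r=0: 1
p=0, q=1, r=1: 0
p=1, q=0, r=0: 1
p=1, q=0, r=1: 1
p=1, q=1, r=0: 1
p=1, q=1, r=1: 1
Count of True = 6

6


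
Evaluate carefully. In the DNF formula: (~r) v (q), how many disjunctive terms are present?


A DNF formula is a disjunction of terms (conjunctions).
Terms are separated by v.
Counting the disjuncts: 2 terms.

2


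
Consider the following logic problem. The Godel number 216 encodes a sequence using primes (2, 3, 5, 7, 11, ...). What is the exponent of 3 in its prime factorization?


Factorize 216 by dividing by 3 repeatedly.
Division steps: 3 divides 216 exactly 3 time(s).
Exponent of 3 = 3

3


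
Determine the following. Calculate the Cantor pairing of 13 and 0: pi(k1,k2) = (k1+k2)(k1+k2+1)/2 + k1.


k1 + k2 = 13
(k1+k2)(k1+k2+1)/2 = 13 * 14 / 2 = 91
pi = 91 + 13 = 104

104


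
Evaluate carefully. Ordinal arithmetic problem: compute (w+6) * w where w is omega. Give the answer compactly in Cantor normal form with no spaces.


Compute (w+6) * w.
Ordinal * is associative and left-distributive over +, but NOT commutative; for finite n>1, n*w = w but w*n stays w*n.
(w+6) * w = sup{(w+6)*k : k<w} = sup{w*k+6} = w^2 (the +6 tail is absorbed in the limit).
Result = w^2

w^2


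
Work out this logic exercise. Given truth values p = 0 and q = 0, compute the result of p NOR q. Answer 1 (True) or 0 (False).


p = 0, q = 0
Operation: p NOR q
Evaluate: 0 NOR 0 = 1

1


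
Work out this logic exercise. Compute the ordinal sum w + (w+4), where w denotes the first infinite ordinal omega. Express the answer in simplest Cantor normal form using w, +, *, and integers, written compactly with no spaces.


Compute w + (w+4).
Ordinal + is associative but NOT commutative; for finite n>0, n + w = w but w + n stays w+n.
w + (w+4) = (w+w) + 4 = w*2+4.
Result = w*2+4

w*2+4


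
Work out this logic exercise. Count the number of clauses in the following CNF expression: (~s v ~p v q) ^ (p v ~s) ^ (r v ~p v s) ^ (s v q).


A CNF formula is a conjunction of clauses.
Clauses are separated by ^.
Counting the conjuncts: 4 clauses.

4


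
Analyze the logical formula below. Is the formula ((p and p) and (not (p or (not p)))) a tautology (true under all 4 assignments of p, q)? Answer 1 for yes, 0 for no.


Check all 4 assignments:
p=0, q=0: 0
p=0, q=1: 0
p=1, q=0: 0
p=1, q=1: 0
Satisfying count = 0/4.
Tautology iff count = 4: no.

0


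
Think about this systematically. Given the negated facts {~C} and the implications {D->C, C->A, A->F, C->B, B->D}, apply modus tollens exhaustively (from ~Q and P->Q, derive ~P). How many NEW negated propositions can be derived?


Initial negated facts: {~C}
Apply modus tollens to closure:
  ~C and D->C  =>  ~D
  ~D and B->D  =>  ~B
Final negated: {~B, ~C, ~D}
New negations: {~B, ~D}
Count = 2

2


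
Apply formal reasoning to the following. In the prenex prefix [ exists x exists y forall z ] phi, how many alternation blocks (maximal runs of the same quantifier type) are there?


Quantifier-type sequence: E E A  (A=forall, E=exists)
Group into maximal same-type runs:
  Ex2 | Ax1
Number of blocks = 2

2


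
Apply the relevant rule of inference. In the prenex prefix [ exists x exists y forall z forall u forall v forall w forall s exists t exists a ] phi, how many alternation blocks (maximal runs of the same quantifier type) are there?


Quantifier-type sequence: E E A A A A A E E  (A=forall, E=exists)
Group into maximal same-type runs:
  Ex2 | Ax5 | Ex2
Number of blocks = 3

3


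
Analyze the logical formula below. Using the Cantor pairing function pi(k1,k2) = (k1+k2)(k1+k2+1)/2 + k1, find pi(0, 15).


k1 + k2 = 15
(k1+k2)(k1+k2+1)/2 = 15 * 16 / 2 = 120
pi = 120 + 0 = 120

120


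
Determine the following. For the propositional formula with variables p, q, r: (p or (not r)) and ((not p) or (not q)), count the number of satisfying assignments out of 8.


Evaluate all 8 assignments for p, q, r:
p=0, q=0, r=0: 1
p=0, q=0, r=1: 0
p=0, q=1, r=0: 1
p=0, q=1, r=1: 0
p=1, q=0, r=0: 1
p=1, q=0, r=1: 1
p=1, q=1, r=0: 0
p=1, q=1, r=1: 0
Satisfying count = 4

4


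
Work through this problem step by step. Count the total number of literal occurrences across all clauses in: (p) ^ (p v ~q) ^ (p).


Counting literals in each clause:
Clause 1: 1 literal(s)
Clause 2: 2 literal(s)
Clause 3: 1 literal(s)
Total = 4

4


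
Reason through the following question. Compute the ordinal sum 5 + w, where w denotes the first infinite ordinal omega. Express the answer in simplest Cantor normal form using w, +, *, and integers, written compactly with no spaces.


Compute 5 + w.
Ordinal + is associative but NOT commutative; for finite n>0, n + w = w but w + n stays w+n.
Any finite left addend is absorbed by w on the right: 5 + w = w.
Result = w

w


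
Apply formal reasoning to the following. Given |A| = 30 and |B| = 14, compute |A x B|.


The Cartesian product A x B contains all ordered pairs (a, b).
|A x B| = |A| * |B| = 30 * 14 = 420

420


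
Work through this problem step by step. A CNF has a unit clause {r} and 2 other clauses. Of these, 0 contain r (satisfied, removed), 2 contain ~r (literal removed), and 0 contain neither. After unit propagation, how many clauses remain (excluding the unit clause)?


Satisfied (removed): 0
Shortened (remain): 2
Unchanged (remain): 0
Remaining = 2 + 0 = 2

2


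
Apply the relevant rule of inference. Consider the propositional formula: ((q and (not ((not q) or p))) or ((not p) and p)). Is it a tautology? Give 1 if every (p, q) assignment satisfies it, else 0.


Check all 4 assignments:
p=0, q=0: 0
p=0, q=1: 1
p=1, q=0: 0
p=1, q=1: 0
Satisfying count = 1/4.
Tautology iff count = 4: no.

0


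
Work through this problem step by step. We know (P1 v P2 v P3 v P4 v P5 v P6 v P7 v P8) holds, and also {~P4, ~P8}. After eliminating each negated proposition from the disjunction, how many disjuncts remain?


Original disjuncts (8): P1, P2, P3, P4, P5, P6, P7, P8
Negated (eliminate): ~P4, ~P8
Remaining disjuncts: P1, P2, P3, P5, P6, P7
Count = 8 - 2 = 6

6


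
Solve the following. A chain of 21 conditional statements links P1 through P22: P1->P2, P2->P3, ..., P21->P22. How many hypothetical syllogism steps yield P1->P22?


With 21 implications in a chain connecting 22 propositions:
P1->P2, P2->P3, ..., P21->P22
Steps needed = (number of implications) - 1 = 21 - 1 = 20

20


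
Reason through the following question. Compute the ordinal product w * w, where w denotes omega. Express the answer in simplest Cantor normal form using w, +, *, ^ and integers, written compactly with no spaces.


Compute w * w.
Ordinal * is associative and left-distributive over +, but NOT commutative; for finite n>1, n*w = w but w*n stays w*n.
w * w = w^2 by definition.
Result = w^2

w^2


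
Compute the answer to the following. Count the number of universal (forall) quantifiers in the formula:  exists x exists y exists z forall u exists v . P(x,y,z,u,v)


Quantifier prefix: exists x exists y exists z forall u exists v
Mark each quantifier type:
  E E E U E
Universal count = 1, Existential count = 4
Asked for universal (forall) quantifiers: 1

1


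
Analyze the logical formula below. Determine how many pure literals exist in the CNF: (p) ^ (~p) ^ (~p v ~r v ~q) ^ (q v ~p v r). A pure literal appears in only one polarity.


Check each variable for pure literal status:
p: mixed (not pure)
q: mixed (not pure)
r: mixed (not pure)
Pure literal count = 0

0


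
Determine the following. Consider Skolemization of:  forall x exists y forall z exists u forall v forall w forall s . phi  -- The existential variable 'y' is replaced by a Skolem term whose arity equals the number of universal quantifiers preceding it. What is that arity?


Quantifier prefix: forall x exists y forall z exists u forall v forall w forall s
'y' is existentially quantified at position 2.
Universal variables preceding it: x
Skolem function arity = 1

1


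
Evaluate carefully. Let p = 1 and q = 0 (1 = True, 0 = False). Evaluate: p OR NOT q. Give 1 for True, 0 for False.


p = 1, q = 0
Operation: p OR NOT q
Evaluate: 1 OR NOT 0 = 1

1


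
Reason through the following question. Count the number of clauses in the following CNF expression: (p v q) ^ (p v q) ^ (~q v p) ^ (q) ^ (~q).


A CNF formula is a conjunction of clauses.
Clauses are separated by ^.
Counting the conjuncts: 5 clauses.

5


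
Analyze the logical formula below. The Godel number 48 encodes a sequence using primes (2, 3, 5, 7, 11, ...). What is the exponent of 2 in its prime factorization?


Factorize 48 by dividing by 2 repeatedly.
Division steps: 2 divides 48 exactly 4 time(s).
Exponent of 2 = 4

4


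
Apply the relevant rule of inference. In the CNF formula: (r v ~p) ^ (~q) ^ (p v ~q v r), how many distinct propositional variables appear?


Identify each variable that appears in the formula.
Variables found: p, q, r
Count = 3

3


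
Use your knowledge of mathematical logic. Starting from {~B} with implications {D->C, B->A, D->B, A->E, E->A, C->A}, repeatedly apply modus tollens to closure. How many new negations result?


Initial negated facts: {~B}
Apply modus tollens to closure:
  ~B and D->B  =>  ~D
Final negated: {~B, ~D}
New negations: {~D}
Count = 1

1


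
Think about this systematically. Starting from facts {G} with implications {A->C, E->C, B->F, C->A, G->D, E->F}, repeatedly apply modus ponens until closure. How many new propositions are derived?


Initial facts: {G}
Apply modus ponens to closure:
  G and G->D  =>  D
Final known: {D, G}
New propositions: {D}
Count = 1

1


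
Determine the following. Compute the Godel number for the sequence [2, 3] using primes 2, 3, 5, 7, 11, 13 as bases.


Encode each element as an exponent of the corresponding prime:
  2^2 = 4
  3^3 = 27
Product = 4 * 27 = 108

108


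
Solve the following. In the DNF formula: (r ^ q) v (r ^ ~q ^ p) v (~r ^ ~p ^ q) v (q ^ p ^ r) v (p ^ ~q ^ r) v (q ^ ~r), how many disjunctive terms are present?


A DNF formula is a disjunction of terms (conjunctions).
Terms are separated by v.
Counting the disjuncts: 6 terms.

6


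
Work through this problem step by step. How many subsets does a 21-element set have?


The power set of a set with n elements has 2^n elements.
|P(S)| = 2^21 = 2097152

2097152


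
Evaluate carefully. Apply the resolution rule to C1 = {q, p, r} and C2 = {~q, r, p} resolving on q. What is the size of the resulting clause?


Remove q from C1 and ~q from C2.
C1 remainder: {p, r}
C2 remainder: {r, p}
Union (resolvent): {p, r}
Resolvent has 2 literal(s).

2


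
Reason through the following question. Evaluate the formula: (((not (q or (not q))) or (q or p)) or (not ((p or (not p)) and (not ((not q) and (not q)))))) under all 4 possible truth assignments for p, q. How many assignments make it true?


Check all 4 assignments:
p=0, q=0: 1
p=0, q=1: 1
p=1, q=0: 1
p=1, q=1: 1
Count of True = 4

4


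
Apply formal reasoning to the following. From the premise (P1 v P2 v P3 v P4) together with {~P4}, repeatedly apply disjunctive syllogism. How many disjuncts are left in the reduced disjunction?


Original disjuncts (4): P1, P2, P3, P4
Negated (eliminate): ~P4
Remaining disjuncts: P1, P2, P3
Count = 4 - 1 = 3

3


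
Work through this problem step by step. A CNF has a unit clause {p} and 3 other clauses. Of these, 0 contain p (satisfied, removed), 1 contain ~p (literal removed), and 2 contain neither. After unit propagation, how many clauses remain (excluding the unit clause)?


Satisfied (removed): 0
Shortened (remain): 1
Unchanged (remain): 2
Remaining = 1 + 2 = 3

3


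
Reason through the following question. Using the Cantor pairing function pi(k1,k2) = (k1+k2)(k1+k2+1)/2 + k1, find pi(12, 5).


k1 + k2 = 17
(k1+k2)(k1+k2+1)/2 = 17 * 18 / 2 = 153
pi = 153 + 12 = 165

165


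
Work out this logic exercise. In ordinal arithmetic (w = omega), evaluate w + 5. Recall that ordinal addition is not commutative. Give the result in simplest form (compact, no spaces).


Compute w + 5.
Ordinal + is associative but NOT commutative; for finite n>0, n + w = w but w + n stays w+n.
w + 5 is already in normal form (a successor ordinal beyond w).
Result = w+5

w+5


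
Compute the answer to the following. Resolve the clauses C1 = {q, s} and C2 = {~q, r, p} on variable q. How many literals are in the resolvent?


Remove q from C1 and ~q from C2.
C1 remainder: {s}
C2 remainder: {r, p}
Union (resolvent): {p, r, s}
Resolvent has 3 literal(s).

3


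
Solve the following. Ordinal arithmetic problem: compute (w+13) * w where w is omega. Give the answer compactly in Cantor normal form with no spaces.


Compute (w+13) * w.
Ordinal * is associative and left-distributive over +, but NOT commutative; for finite n>1, n*w = w but w*n stays w*n.
(w+13) * w = sup{(w+13)*k : k<w} = sup{w*k+13} = w^2 (the +13 tail is absorbed in the limit).
Result = w^2

w^2


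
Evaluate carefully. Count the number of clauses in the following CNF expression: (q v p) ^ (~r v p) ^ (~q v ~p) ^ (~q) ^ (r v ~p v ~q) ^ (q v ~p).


A CNF formula is a conjunction of clauses.
Clauses are separated by ^.
Counting the conjuncts: 6 clauses.

6


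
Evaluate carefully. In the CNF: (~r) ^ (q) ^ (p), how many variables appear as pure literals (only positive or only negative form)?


Check each variable for pure literal status:
p: pure positive
q: pure positive
r: pure negative
Pure literal count = 3

3


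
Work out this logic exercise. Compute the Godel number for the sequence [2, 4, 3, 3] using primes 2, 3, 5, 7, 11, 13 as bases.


Encode each element as an exponent of the corresponding prime:
  2^2 = 4
  3^4 = 81
  5^3 = 125
  7^3 = 343
Product = 4 * 81 * 125 * 343 = 13891500

13891500


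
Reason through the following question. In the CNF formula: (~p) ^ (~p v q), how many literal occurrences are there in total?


Counting literals in each clause:
Clause 1: 1 literal(s)
Clause 2: 2 literal(s)
Total = 3

3


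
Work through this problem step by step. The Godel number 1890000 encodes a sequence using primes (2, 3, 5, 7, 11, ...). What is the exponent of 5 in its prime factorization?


Factorize 1890000 by dividing by 5 repeatedly.
Division steps: 5 divides 1890000 exactly 4 time(s).
Exponent of 5 = 4

4


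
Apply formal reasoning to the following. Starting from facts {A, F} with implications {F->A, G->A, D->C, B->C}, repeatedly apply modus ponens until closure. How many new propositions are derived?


Initial facts: {A, F}
Apply modus ponens to closure:
  (no implication fires)
Final known: {A, F}
New propositions: {(none)}
Count = 0

0


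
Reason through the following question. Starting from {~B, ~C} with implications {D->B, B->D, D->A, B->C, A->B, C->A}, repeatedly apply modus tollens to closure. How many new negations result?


Initial negated facts: {~B, ~C}
Apply modus tollens to closure:
  ~B and D->B  =>  ~D
  ~B and A->B  =>  ~A
Final negated: {~A, ~B, ~C, ~D}
New negations: {~A, ~D}
Count = 2

2


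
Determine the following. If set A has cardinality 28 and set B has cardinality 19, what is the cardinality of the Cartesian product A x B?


The Cartesian product A x B contains all ordered pairs (a, b).
|A x B| = |A| * |B| = 28 * 19 = 532

532


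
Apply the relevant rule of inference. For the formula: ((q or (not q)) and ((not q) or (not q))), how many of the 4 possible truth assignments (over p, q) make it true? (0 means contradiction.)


Check all 4 assignments:
p=0, q=0: 1
p=0, q=1: 0
p=1, q=0: 1
p=1, q=1: 0
Count of True = 2

2


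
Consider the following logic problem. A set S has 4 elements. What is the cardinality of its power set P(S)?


The power set of a set with n elements has 2^n elements.
|P(S)| = 2^4 = 16

16


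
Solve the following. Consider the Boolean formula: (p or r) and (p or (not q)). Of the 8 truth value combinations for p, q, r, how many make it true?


Evaluate all 8 assignments for p, q, r:
p=0, q=0, r=0: 0
p=0, q=0, r=1: 1
p=0, q=1, r=0: 0
p=0, q=1, r=1: 0
p=1, q=0, r=0: 1
p=1, q=0, r=1: 1
p=1, q=1, r=0: 1
p=1, q=1, r=1: 1
Satisfying count = 5

5


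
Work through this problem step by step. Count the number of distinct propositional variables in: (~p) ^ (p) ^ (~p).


Identify each variable that appears in the formula.
Variables found: p
Count = 1

1


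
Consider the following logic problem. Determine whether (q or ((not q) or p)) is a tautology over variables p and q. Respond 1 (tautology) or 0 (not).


Check all 4 assignments:
p=0, q=0: 1
p=0, q=1: 1
p=1, q=0: 1
p=1, q=1: 1
Satisfying count = 4/4.
Tautology iff count = 4: yes.

1


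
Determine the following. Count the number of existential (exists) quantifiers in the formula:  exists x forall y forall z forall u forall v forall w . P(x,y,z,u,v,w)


Quantifier prefix: exists x forall y forall z forall u forall v forall w
Mark each quantifier type:
  E U U U U U
Universal count = 5, Existential count = 1
Asked for existential (exists) quantifiers: 1

1


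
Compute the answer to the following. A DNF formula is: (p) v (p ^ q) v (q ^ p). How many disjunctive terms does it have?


A DNF formula is a disjunction of terms (conjunctions).
Terms are separated by v.
Counting the disjuncts: 3 terms.

3


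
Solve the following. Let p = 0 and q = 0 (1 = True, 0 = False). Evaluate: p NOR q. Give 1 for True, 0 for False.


p = 0, q = 0
Operation: p NOR q
Evaluate: 0 NOR 0 = 1

1


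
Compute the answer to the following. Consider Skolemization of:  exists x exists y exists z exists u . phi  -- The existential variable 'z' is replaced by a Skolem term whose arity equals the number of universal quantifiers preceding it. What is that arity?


Quantifier prefix: exists x exists y exists z exists u
'z' is existentially quantified at position 3.
No universal quantifiers precede it.
Skolem function arity = 0 (a Skolem constant)

0


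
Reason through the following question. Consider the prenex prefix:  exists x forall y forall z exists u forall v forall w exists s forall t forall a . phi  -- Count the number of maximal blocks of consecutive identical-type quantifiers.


Quantifier-type sequence: E A A E A A E A A  (A=forall, E=exists)
Group into maximal same-type runs:
  Ex1 | Ax2 | Ex1 | Ax2 | Ex1 | Ax2
Number of blocks = 6

6


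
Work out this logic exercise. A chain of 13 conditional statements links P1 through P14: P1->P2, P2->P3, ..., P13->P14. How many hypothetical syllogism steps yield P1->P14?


With 13 implications in a chain connecting 14 propositions:
P1->P2, P2->P3, ..., P13->P14
Steps needed = (number of implications) - 1 = 13 - 1 = 12

12


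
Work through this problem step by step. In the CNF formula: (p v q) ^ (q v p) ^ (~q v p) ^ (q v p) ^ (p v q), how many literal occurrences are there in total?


Counting literals in each clause:
Clause 1: 2 literal(s)
Clause 2: 2 literal(s)
Clause 3: 2 literal(s)
Clause 4: 2 literal(s)
Clause 5: 2 literal(s)
Total = 10

10


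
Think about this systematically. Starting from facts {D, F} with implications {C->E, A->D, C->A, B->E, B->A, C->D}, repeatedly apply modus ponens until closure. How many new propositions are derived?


Initial facts: {D, F}
Apply modus ponens to closure:
  (no implication fires)
Final known: {D, F}
New propositions: {(none)}
Count = 0

0


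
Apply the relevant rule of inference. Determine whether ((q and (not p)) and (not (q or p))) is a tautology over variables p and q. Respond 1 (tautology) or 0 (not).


Check all 4 assignments:
p=0, q=0: 0
p=0, q=1: 0
p=1, q=0: 0
p=1, q=1: 0
Satisfying count = 0/4.
Tautology iff count = 4: no.

0


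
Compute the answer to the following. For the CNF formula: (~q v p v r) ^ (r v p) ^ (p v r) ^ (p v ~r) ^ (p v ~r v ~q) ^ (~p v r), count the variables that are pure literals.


Check each variable for pure literal status:
p: mixed (not pure)
q: pure negative
r: mixed (not pure)
Pure literal count = 1

1


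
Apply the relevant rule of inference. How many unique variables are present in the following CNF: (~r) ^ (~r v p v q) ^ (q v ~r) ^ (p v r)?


Identify each variable that appears in the formula.
Variables found: p, q, r
Count = 3

3


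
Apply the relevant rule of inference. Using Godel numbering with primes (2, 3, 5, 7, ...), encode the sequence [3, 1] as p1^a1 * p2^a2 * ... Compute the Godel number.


Encode each element as an exponent of the corresponding prime:
  2^3 = 8
  3^1 = 3
Product = 8 * 3 = 24

24


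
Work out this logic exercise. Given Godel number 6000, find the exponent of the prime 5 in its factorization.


Factorize 6000 by dividing by 5 repeatedly.
Division steps: 5 divides 6000 exactly 3 time(s).
Exponent of 5 = 3

3


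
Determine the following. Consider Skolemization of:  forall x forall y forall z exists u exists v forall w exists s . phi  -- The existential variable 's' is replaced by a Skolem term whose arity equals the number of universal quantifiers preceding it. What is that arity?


Quantifier prefix: forall x forall y forall z exists u exists v forall w exists s
's' is existentially quantified at position 7.
Universal variables preceding it: x, y, z, w
Skolem function arity = 4

4


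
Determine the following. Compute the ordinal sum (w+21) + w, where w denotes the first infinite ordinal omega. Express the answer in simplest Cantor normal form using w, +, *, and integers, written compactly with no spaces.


Compute (w+21) + w.
Ordinal + is associative but NOT commutative; for finite n>0, n + w = w but w + n stays w+n.
(w+21) + w = w + (21+w) = w + w = w*2 (the finite tail 21 is absorbed by the right w).
Result = w*2

w*2


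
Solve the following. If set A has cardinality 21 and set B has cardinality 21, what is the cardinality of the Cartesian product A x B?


The Cartesian product A x B contains all ordered pairs (a, b).
|A x B| = |A| * |B| = 21 * 21 = 441

441


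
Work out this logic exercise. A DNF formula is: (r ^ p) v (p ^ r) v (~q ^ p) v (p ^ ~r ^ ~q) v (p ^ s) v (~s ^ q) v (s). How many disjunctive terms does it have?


A DNF formula is a disjunction of terms (conjunctions).
Terms are separated by v.
Counting the disjuncts: 7 terms.

7


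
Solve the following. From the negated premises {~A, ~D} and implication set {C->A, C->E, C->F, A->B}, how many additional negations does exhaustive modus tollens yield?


Initial negated facts: {~A, ~D}
Apply modus tollens to closure:
  ~A and C->A  =>  ~C
Final negated: {~A, ~C, ~D}
New negations: {~C}
Count = 1

1


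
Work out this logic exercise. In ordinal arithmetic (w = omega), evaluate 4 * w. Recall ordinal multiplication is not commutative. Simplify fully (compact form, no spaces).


Compute 4 * w.
Ordinal * is associative and left-distributive over +, but NOT commutative; for finite n>1, n*w = w but w*n stays w*n.
For finite n>0, n * w = sup{n*k : k<w} = w. So 4 * w = w.
Result = w

w


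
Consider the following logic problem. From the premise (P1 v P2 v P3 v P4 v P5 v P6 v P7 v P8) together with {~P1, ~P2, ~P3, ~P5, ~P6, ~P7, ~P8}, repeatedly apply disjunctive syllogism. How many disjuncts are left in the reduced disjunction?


Original disjuncts (8): P1, P2, P3, P4, P5, P6, P7, P8
Negated (eliminate): ~P1, ~P2, ~P3, ~P5, ~P6, ~P7, ~P8
Remaining disjuncts: P4
Count = 8 - 7 = 1

1


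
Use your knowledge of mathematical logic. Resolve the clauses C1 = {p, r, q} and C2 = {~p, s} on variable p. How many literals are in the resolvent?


Remove p from C1 and ~p from C2.
C1 remainder: {r, q}
C2 remainder: {s}
Union (resolvent): {q, r, s}
Resolvent has 3 literal(s).

3


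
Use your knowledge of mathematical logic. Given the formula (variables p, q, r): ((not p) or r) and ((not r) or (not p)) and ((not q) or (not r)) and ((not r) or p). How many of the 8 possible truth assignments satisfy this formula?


Evaluate all 8 assignments for p, q, r:
p=0, q=0, r=0: 1
p=0, q=0, r=1: 0
p=0, q=1, r=0: 1
p=0, q=1, r=1: 0
p=1, q=0, r=0: 0
p=1, q=0, r=1: 0
p=1, q=1, r=0: 0
p=1, q=1, r=1: 0
Satisfying count = 2

2


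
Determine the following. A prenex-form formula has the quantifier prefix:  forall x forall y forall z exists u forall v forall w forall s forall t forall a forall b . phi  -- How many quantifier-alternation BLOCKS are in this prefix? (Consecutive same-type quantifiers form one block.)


Quantifier-type sequence: A A A E A A A A A A  (A=forall, E=exists)
Group into maximal same-type runs:
  Ax3 | Ex1 | Ax6
Number of blocks = 3

3


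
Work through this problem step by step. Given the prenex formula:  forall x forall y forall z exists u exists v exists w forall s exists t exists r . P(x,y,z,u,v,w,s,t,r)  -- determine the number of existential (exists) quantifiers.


Quantifier prefix: forall x forall y forall z exists u exists v exists w forall s exists t exists r
Mark each quantifier type:
  U U U E E E U E E
Universal count = 4, Existential count = 5
Asked for existential (exists) quantifiers: 5

5


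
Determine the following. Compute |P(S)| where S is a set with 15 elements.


The power set of a set with n elements has 2^n elements.
|P(S)| = 2^15 = 32768

32768


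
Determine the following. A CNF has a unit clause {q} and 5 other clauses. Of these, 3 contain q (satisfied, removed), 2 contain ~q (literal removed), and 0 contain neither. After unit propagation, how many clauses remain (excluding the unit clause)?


Satisfied (removed): 3
Shortened (remain): 2
Unchanged (remain): 0
Remaining = 2 + 0 = 2

2


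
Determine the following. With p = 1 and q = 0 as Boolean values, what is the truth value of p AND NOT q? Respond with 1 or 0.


p = 1, q = 0
Operation: p AND NOT q
Evaluate: 1 AND NOT 0 = 1

1


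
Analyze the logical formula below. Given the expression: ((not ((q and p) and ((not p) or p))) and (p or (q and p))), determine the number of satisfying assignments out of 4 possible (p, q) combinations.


Check all 4 assignments:
p=0, q=0: 0
p=0, q=1: 0
p=1, q=0: 1
p=1, q=1: 0
Count of True = 1

1


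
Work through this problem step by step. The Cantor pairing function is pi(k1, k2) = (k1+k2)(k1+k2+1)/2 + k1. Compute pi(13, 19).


k1 + k2 = 32
(k1+k2)(k1+k2+1)/2 = 32 * 33 / 2 = 528
pi = 528 + 13 = 541

541


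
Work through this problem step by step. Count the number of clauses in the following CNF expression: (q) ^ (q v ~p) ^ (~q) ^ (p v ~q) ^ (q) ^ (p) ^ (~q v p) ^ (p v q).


A CNF formula is a conjunction of clauses.
Clauses are separated by ^.
Counting the conjuncts: 8 clauses.

8


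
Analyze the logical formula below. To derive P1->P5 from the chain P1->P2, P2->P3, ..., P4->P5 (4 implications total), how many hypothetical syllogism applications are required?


With 4 implications in a chain connecting 5 propositions:
P1->P2, P2->P3, ..., P4->P5
Steps needed = (number of implications) - 1 = 4 - 1 = 3

3


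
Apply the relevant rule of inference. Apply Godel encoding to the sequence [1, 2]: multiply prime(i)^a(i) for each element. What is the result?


Encode each element as an exponent of the corresponding prime:
  2^1 = 2
  3^2 = 9
Product = 2 * 9 = 18

18


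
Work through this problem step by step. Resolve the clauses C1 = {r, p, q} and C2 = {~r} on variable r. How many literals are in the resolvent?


Remove r from C1 and ~r from C2.
C1 remainder: {p, q}
C2 remainder: {}
Union (resolvent): {p, q}
Resolvent has 2 literal(s).

2


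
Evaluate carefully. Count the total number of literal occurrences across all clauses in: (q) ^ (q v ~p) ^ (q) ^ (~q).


Counting literals in each clause:
Clause 1: 1 literal(s)
Clause 2: 2 literal(s)
Clause 3: 1 literal(s)
Clause 4: 1 literal(s)
Total = 5

5


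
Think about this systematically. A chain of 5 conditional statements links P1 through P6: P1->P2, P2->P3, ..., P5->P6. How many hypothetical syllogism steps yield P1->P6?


With 5 implications in a chain connecting 6 propositions:
P1->P2, P2->P3, ..., P5->P6
Steps needed = (number of implications) - 1 = 5 - 1 = 4

4


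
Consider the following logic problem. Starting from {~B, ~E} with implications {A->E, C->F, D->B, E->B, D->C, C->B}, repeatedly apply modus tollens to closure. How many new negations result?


Initial negated facts: {~B, ~E}
Apply modus tollens to closure:
  ~E and A->E  =>  ~A
  ~B and D->B  =>  ~D
  ~B and C->B  =>  ~C
Final negated: {~A, ~B, ~C, ~D, ~E}
New negations: {~A, ~C, ~D}
Count = 3

3


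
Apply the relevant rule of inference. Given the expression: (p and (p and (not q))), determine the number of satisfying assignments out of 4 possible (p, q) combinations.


Check all 4 assignments:
p=0, q=0: 0
p=0, q=1: 0
p=1, q=0: 1
p=1, q=1: 0
Count of True = 1

1


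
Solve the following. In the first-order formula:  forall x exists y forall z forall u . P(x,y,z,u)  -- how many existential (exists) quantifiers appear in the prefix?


Quantifier prefix: forall x exists y forall z forall u
Mark each quantifier type:
  U E U U
Universal count = 3, Existential count = 1
Asked for existential (exists) quantifiers: 1

1


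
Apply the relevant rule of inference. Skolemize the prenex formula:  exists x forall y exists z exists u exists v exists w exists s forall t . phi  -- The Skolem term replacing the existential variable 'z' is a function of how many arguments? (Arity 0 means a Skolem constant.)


Quantifier prefix: exists x forall y exists z exists u exists v exists w exists s forall t
'z' is existentially quantified at position 3.
Universal variables preceding it: y
Skolem function arity = 1

1


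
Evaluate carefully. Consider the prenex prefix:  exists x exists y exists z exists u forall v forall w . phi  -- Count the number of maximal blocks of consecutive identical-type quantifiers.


Quantifier-type sequence: E E E E A A  (A=forall, E=exists)
Group into maximal same-type runs:
  Ex4 | Ax2
Number of blocks = 2

2


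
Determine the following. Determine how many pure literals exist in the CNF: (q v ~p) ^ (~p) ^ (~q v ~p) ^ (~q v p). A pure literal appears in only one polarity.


Check each variable for pure literal status:
p: mixed (not pure)
q: mixed (not pure)
r: absent (not pure)
Pure literal count = 0

0


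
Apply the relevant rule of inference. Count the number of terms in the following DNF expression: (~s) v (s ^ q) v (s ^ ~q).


A DNF formula is a disjunction of terms (conjunctions).
Terms are separated by v.
Counting the disjuncts: 3 terms.

3


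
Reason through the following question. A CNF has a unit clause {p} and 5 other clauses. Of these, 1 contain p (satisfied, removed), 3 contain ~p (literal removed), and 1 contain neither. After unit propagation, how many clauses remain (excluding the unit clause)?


Satisfied (removed): 1
Shortened (remain): 3
Unchanged (remain): 1
Remaining = 3 + 1 = 4

4


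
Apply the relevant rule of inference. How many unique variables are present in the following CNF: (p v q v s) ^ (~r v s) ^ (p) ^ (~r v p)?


Identify each variable that appears in the formula.
Variables found: p, q, r, s
Count = 4

4


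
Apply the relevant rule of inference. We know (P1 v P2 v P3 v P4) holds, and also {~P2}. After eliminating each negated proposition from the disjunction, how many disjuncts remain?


Original disjuncts (4): P1, P2, P3, P4
Negated (eliminate): ~P2
Remaining disjuncts: P1, P3, P4
Count = 4 - 1 = 3

3


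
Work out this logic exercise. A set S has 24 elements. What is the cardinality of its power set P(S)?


The power set of a set with n elements has 2^n elements.
|P(S)| = 2^24 = 16777216

16777216


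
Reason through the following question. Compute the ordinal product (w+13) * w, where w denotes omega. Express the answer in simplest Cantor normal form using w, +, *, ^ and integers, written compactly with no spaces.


Compute (w+13) * w.
Ordinal * is associative and left-distributive over +, but NOT commutative; for finite n>1, n*w = w but w*n stays w*n.
(w+13) * w = sup{(w+13)*k : k<w} = sup{w*k+13} = w^2 (the +13 tail is absorbed in the limit).
Result = w^2

w^2


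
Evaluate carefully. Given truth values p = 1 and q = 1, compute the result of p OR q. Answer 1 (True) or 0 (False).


p = 1, q = 1
Operation: p OR q
Evaluate: 1 OR 1 = 1

1


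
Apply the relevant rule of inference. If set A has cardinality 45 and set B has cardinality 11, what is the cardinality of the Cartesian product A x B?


The Cartesian product A x B contains all ordered pairs (a, b).
|A x B| = |A| * |B| = 45 * 11 = 495

495


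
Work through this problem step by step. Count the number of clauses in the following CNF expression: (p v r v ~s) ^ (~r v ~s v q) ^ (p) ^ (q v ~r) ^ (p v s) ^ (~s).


A CNF formula is a conjunction of clauses.
Clauses are separated by ^.
Counting the conjuncts: 6 clauses.

6


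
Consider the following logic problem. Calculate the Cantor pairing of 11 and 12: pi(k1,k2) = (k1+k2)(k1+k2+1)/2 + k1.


k1 + k2 = 23
(k1+k2)(k1+k2+1)/2 = 23 * 24 / 2 = 276
pi = 276 + 11 = 287

287


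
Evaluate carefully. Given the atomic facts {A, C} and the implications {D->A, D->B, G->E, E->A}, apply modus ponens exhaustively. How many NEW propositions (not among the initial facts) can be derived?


Initial facts: {A, C}
Apply modus ponens to closure:
  (no implication fires)
Final known: {A, C}
New propositions: {(none)}
Count = 0

0


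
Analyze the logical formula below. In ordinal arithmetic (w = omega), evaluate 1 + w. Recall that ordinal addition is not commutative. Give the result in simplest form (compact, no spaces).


Compute 1 + w.
Ordinal + is associative but NOT commutative; for finite n>0, n + w = w but w + n stays w+n.
Any finite left addend is absorbed by w on the right: 1 + w = w.
Result = w

w


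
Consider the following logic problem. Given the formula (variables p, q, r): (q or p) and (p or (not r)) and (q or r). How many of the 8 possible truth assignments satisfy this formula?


Evaluate all 8 assignments for p, q, r:
p=0, q=0, r=0: 0
p=0, q=0, r=1: 0
p=0, q=1, r=0: 1
p=0, q=1, r=1: 0
p=1, q=0, r=0: 0
p=1, q=0, r=1: 1
p=1, q=1, r=0: 1
p=1, q=1, r=1: 1
Satisfying count = 4

4


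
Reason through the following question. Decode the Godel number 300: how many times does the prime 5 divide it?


Factorize 300 by dividing by 5 repeatedly.
Division steps: 5 divides 300 exactly 2 time(s).
Exponent of 5 = 2

2


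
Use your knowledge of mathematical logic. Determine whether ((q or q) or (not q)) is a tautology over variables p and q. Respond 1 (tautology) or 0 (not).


Check all 4 assignments:
p=0, q=0: 1
p=0, q=1: 1
p=1, q=0: 1
p=1, q=1: 1
Satisfying count = 4/4.
Tautology iff count = 4: yes.

1


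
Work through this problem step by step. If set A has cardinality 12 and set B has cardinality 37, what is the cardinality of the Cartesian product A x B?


The Cartesian product A x B contains all ordered pairs (a, b).
|A x B| = |A| * |B| = 12 * 37 = 444

444


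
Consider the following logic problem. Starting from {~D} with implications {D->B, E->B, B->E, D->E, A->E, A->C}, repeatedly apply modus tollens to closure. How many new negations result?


Initial negated facts: {~D}
Apply modus tollens to closure:
  (no implication fires)
Final negated: {~D}
New negations: {(none)}
Count = 0

0
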